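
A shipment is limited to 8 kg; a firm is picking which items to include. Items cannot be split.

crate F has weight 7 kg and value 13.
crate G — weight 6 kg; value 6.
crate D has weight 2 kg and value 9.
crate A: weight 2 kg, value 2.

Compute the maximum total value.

crate G + crate D: weight 6 + 2 = 8 ≤ 8, value 6 + 9 = 15.
crate D + crate A: weight 2 + 2 = 4 ≤ 8, value 9 + 2 = 11.
crate F: weight 7 ≤ 8, value 13.
Best is crate G and crate D with total value 15.

15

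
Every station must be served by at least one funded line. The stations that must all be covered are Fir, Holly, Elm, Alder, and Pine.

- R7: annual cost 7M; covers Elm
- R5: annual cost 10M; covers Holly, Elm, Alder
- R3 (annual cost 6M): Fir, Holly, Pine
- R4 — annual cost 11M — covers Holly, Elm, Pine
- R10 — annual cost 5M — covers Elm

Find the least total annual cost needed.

This is a weighted set-cover instance.
Choose R5 and R3: together they cover Fir, Holly, Elm, Alder, Pine — every station.
Total annual cost: 10 + 6 = 16.

16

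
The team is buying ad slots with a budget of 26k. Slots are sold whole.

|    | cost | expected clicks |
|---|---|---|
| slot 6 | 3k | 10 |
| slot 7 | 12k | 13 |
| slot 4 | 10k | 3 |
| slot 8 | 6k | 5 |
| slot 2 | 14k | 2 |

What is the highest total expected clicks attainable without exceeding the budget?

28

slot 6 + slot 7 + slot 8: cost 3 + 12 + 6 = 21 ≤ 26, expected clicks 10 + 13 + 5 = 28.
slot 6 + slot 7: cost 3 + 12 = 15 ≤ 26, expected clicks 10 + 13 = 23.
slot 6 + slot 7 + slot 4: cost 3 + 12 + 10 = 25 ≤ 26, expected clicks 10 + 13 + 3 = 26.
Best is slot 6, slot 7, and slot 8 with total expected clicks 28.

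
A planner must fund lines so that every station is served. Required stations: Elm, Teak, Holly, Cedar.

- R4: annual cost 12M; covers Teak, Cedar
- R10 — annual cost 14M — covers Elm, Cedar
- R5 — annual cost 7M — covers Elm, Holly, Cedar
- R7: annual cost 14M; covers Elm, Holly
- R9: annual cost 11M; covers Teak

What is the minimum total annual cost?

Choose R5 and R9: together they cover Elm, Teak, Holly, Cedar — every station.
Total annual cost: 7 + 11 = 18.
No cover costs less than 18.

18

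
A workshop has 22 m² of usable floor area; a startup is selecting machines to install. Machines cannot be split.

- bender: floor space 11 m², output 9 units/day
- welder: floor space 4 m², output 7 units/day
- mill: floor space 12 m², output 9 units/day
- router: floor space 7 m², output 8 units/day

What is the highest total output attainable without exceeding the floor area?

Treat it as a binary knapsack problem.
Take bender, welder, and router: floor space 11 + 4 + 7 = 22 ≤ 22, output 9 + 7 + 8 = 24.
No other feasible combination does better.

24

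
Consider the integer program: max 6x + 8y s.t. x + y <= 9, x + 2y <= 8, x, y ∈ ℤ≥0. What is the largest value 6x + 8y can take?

(x,y)=(8,0): 1·8+1·0=8≤9, 1·8+2·0=8≤8, objective 48.
(x,y)=(7,0): 1·7+1·0=7≤9, 1·7+2·0=7≤8, objective 42.
The best lattice point is (8,0), giving 48.

48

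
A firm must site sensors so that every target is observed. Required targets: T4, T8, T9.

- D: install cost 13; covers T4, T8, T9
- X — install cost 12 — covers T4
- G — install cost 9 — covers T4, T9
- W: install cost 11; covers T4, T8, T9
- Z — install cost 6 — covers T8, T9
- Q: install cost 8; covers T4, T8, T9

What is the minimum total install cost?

8

Q alone covers T4, T8, T9 — every target.
Total install cost: 8.
No cover costs less than 8.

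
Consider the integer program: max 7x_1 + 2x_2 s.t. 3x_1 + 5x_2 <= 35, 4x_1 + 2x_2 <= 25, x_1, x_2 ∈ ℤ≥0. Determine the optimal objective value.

(x_1,x_2)=(6,0) is feasible, giving 42.
(x_1,x_2)=(5,1) is feasible, giving 37.
(x_1,x_2)=(5,0) is feasible, giving 35.
Maximum is 42 at (x_1,x_2)=(6,0).

42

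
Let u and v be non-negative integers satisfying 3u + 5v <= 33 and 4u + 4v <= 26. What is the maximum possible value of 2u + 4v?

24

(u,v)=(0,6): 3·0+5·6=30≤33, 4·0+4·6=24≤26, objective 24.
(u,v)=(1,5): 3·1+5·5=28≤33, 4·1+4·5=24≤26, objective 22.
(u,v)=(0,5): 3·0+5·5=25≤33, 4·0+4·5=20≤26, objective 20.
No feasible integer point exceeds 24.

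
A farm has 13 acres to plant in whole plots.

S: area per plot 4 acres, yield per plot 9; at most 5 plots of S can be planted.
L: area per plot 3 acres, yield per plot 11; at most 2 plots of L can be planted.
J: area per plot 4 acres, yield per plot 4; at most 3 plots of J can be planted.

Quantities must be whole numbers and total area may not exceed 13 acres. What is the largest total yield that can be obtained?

This is a bounded integer knapsack.
Take 1×S and 2×L: area 10 ≤ 13, yield 1·9 + 2·11 = 31.
L has the best ratio (11/3) and is taken to its limit of 2; remaining capacity is filled optimally with the others.

31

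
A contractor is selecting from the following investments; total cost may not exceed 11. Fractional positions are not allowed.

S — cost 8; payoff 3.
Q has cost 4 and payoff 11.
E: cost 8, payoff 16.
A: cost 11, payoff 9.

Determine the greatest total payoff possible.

E: cost 8 ≤ 11, payoff 16.
A: cost 11 ≤ 11, payoff 9.
Q: cost 4 ≤ 11, payoff 11.
Best is E with total payoff 16.

16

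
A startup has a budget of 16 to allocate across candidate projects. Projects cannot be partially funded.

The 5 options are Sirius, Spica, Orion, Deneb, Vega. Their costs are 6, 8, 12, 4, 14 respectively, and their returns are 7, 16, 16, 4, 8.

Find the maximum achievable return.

23

Allowing fractional choices, the relaxed optimum would be about 26.7, but projects are indivisible.
Sirius + Spica: cost 6 + 8 = 14 ≤ 16, return 7 + 16 = 23.
Spica + Deneb: cost 8 + 4 = 12 ≤ 16, return 16 + 4 = 20.
Best is Sirius and Spica with total return 23.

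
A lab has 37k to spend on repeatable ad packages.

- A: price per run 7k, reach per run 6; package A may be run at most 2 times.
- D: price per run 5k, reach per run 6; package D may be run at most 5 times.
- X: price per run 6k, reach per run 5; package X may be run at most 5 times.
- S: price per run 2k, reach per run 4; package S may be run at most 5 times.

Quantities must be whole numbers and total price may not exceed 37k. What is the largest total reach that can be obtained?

50

This is a bounded integer knapsack.
S has the best ratio (4/2); taking only S gives at most 5×4 = 20 (stopped by the supply cap of 5).
Mixing does better — 5×D and 5×S: price 35 ≤ 37, reach 5·6 + 5·4 = 50.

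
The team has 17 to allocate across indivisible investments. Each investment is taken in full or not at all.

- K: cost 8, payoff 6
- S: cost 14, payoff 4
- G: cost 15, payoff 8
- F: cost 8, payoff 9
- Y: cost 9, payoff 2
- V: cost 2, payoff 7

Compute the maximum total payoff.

F + V: cost 8 + 2 = 10 ≤ 17, payoff 9 + 7 = 16.
K + F: cost 8 + 8 = 16 ≤ 17, payoff 6 + 9 = 15.
Best is F and V with total payoff 16.

16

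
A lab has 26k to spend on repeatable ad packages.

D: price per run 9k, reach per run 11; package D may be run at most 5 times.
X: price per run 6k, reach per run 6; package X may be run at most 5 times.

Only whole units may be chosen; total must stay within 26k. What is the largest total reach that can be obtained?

28

Take 2×D and 1×X: price 24 ≤ 26, reach 2·11 + 1·6 = 28.
No other integer combination yields more.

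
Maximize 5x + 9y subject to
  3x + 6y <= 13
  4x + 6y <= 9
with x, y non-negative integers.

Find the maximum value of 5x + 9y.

10

(x,y)=(2,0): 3·2+6·0=6≤13, 4·2+6·0=8≤9, objective 10.
(x,y)=(0,1): 3·0+6·1=6≤13, 4·0+6·1=6≤9, objective 9.
(x,y)=(1,0): 3·1+6·0=3≤13, 4·1+6·0=4≤9, objective 5.
Maximum is 10 at (x,y)=(2,0).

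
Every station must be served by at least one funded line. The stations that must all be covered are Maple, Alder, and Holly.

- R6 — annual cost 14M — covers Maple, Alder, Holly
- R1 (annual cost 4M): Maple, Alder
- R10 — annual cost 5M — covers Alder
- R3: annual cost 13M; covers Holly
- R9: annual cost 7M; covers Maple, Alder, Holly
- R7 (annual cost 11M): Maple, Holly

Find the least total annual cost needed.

7

The greedy cost-per-new-station heuristic would pick R1 and R9 for 11, but a cheaper cover exists.
R9 alone covers Maple, Alder, Holly — every station.
Total annual cost: 7.
No cover costs less than 7.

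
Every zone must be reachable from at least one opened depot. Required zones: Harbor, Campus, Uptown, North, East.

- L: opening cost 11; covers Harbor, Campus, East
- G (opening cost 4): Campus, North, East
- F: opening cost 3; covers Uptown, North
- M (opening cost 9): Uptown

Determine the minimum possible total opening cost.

14

This is an integer covering problem.
Choose L and F: together they cover Harbor, Campus, Uptown, North, East — every zone.
Total opening cost: 11 + 3 = 14.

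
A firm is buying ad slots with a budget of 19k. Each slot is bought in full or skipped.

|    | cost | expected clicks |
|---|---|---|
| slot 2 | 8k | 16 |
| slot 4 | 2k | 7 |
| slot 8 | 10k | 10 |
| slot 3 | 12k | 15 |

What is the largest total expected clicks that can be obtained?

26

slot 4 + slot 3: cost 2 + 12 = 14 ≤ 19, expected clicks 7 + 15 = 22.
slot 2 + slot 8: cost 8 + 10 = 18 ≤ 19, expected clicks 16 + 10 = 26.
slot 2 + slot 4: cost 8 + 2 = 10 ≤ 19, expected clicks 16 + 7 = 23.
Best is slot 2 and slot 8 with total expected clicks 26.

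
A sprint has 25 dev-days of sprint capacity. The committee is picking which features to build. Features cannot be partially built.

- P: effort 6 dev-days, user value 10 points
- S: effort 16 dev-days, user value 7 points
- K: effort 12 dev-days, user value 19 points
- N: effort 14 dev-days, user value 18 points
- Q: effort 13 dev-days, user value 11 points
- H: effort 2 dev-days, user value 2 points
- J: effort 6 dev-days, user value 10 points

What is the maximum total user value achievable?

P + K + J: effort 6 + 12 + 6 = 24 ≤ 25, user value 10 + 19 + 10 = 39.
K + H + J: effort 12 + 2 + 6 = 20 ≤ 25, user value 19 + 2 + 10 = 31.
P + K + H: effort 6 + 12 + 2 = 20 ≤ 25, user value 10 + 19 + 2 = 31.
Best is P, K, and J with total user value 39.

39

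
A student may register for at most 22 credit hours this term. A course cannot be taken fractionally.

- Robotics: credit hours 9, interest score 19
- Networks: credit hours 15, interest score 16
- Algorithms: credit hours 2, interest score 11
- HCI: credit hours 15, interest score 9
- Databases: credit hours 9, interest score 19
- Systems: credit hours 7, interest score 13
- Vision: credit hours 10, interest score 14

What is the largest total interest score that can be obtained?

49

Take Robotics, Algorithms, and Databases: credit hours 9 + 2 + 9 = 20 ≤ 22, interest score 19 + 11 + 19 = 49.
No other feasible combination does better.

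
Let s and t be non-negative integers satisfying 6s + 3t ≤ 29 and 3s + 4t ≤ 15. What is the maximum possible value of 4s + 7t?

The continuous relaxation peaks at (0, 3.75) with value 26.25; rounding to a feasible lattice point costs some objective.
(s,t)=(1,3): 6·1+3·3=15≤29, 3·1+4·3=15≤15, objective 25.
(s,t)=(2,2): 6·2+3·2=18≤29, 3·2+4·2=14≤15, objective 22.
(s,t)=(0,3): 6·0+3·3=9≤29, 3·0+4·3=12≤15, objective 21.
(s,t)=(1,2): 6·1+3·2=12≤29, 3·1+4·2=11≤15, objective 18.
No feasible integer point exceeds 25.

25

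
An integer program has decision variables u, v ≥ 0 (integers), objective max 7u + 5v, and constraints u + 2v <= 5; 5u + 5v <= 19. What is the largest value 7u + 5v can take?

The continuous relaxation peaks at (3.8, 0) with value 26.60; rounding to a feasible lattice point costs some objective.
(u,v)=(3,0): 1·3+2·0=3≤5, 5·3+5·0=15≤19, objective 21.
(u,v)=(2,1): 1·2+2·1=4≤5, 5·2+5·1=15≤19, objective 19.
(u,v)=(2,0): 1·2+2·0=2≤5, 5·2+5·0=10≤19, objective 14.
The best lattice point is (3,0), giving 21.

21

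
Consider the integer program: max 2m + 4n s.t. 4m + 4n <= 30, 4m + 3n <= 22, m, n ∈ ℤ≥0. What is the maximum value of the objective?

28

The continuous relaxation peaks at (0, 7.33) with value 29.33; rounding to a feasible lattice point costs some objective.
(m,n)=(0,7): 4·0+4·7=28≤30, 4·0+3·7=21≤22, objective 28.
(m,n)=(1,6): 4·1+4·6=28≤30, 4·1+3·6=22≤22, objective 26.
(m,n)=(0,6): 4·0+4·6=24≤30, 4·0+3·6=18≤22, objective 24.
No feasible integer point exceeds 28.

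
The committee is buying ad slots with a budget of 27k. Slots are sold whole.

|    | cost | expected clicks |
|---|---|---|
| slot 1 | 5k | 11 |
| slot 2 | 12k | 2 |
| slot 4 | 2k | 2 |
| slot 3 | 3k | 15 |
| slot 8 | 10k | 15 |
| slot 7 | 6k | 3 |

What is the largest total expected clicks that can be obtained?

46

slot 1 + slot 4 + slot 3 + slot 8 + slot 7: cost 5 + 2 + 3 + 10 + 6 = 26 ≤ 27, expected clicks 11 + 2 + 15 + 15 + 3 = 46.
slot 1 + slot 3 + slot 8 + slot 7: cost 5 + 3 + 10 + 6 = 24 ≤ 27, expected clicks 11 + 15 + 15 + 3 = 44.
Best is slot 1, slot 4, slot 3, slot 8, and slot 7 with total expected clicks 46.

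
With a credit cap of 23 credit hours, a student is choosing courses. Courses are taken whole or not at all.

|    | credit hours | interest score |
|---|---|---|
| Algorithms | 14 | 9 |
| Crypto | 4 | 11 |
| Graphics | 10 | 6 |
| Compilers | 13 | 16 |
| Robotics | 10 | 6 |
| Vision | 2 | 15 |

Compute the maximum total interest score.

42

Allowing fractional choices, the relaxed optimum would be about 44.6, but courses are indivisible.
Crypto + Compilers + Vision: credit hours 4 + 13 + 2 = 19 ≤ 23, interest score 11 + 16 + 15 = 42.
Crypto + Graphics + Vision: credit hours 4 + 10 + 2 = 16 ≤ 23, interest score 11 + 6 + 15 = 32.
Algorithms + Crypto + Vision: credit hours 14 + 4 + 2 = 20 ≤ 23, interest score 9 + 11 + 15 = 35.
Best is Crypto, Compilers, and Vision with total interest score 42.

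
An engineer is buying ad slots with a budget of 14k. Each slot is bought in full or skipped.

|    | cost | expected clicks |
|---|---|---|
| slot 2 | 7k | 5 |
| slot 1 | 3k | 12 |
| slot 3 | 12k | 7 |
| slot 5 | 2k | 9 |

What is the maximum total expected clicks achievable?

26

Allowing fractional choices, the relaxed optimum would be about 27.2, but ad slots are indivisible.
slot 1 + slot 5: cost 3 + 2 = 5 ≤ 14, expected clicks 12 + 9 = 21.
slot 2 + slot 1 + slot 5: cost 7 + 3 + 2 = 12 ≤ 14, expected clicks 5 + 12 + 9 = 26.
Best is slot 2, slot 1, and slot 5 with total expected clicks 26.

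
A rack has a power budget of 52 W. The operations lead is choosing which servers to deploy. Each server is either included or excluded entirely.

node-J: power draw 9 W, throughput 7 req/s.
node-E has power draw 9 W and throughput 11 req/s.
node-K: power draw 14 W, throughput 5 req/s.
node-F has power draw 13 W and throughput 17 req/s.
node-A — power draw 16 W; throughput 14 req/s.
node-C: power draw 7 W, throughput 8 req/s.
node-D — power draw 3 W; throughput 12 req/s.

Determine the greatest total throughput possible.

62

node-E + node-F + node-A + node-C + node-D: power draw 9 + 13 + 16 + 7 + 3 = 48 ≤ 52, throughput 11 + 17 + 14 + 8 + 12 = 62.
node-J + node-E + node-F + node-A + node-D: power draw 9 + 9 + 13 + 16 + 3 = 50 ≤ 52, throughput 7 + 11 + 17 + 14 + 12 = 61.
node-J + node-F + node-A + node-C + node-D: power draw 9 + 13 + 16 + 7 + 3 = 48 ≤ 52, throughput 7 + 17 + 14 + 8 + 12 = 58.
Best is node-E, node-F, node-A, node-C, and node-D with total throughput 62.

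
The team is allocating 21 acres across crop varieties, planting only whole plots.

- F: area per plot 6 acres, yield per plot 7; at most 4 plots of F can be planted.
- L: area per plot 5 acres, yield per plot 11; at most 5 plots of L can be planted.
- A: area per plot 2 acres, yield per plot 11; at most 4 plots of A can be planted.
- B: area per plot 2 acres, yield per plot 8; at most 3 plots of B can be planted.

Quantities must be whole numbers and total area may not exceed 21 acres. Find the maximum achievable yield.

This is a bounded integer knapsack.
A has the best ratio (11/2); taking only A gives at most 4×11 = 44 (stopped by the supply cap of 4).
Mixing does better — 1×L, 4×A, and 3×B: area 19 ≤ 21, yield 1·11 + 4·11 + 3·8 = 79.

79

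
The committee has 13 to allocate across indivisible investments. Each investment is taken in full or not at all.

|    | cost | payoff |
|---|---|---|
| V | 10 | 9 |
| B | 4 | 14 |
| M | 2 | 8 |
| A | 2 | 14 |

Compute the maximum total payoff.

Allowing fractional choices, the relaxed optimum would be about 40.5, but investments are indivisible.
B + A: cost 4 + 2 = 6 ≤ 13, payoff 14 + 14 = 28.
B + M + A: cost 4 + 2 + 2 = 8 ≤ 13, payoff 14 + 8 + 14 = 36.
Best is B, M, and A with total payoff 36.

36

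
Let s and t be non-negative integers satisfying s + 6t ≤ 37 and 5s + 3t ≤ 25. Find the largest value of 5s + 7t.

47

(s,t)=(1,6) is feasible, giving 47.
(s,t)=(2,5) is feasible, giving 45.
(s,t)=(0,6) is feasible, giving 42.
The best lattice point is (1,6), giving 47.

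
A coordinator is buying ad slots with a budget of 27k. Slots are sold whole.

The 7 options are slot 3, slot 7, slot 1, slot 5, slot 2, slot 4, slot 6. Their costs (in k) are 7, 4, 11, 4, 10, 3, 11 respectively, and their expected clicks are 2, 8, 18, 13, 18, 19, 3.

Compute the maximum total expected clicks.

58

Treat it as a binary knapsack problem.
Allowing fractional choices, the relaxed optimum would be about 67.8, but ad slots are indivisible.
slot 7 + slot 5 + slot 2 + slot 4: cost 4 + 4 + 10 + 3 = 21 ≤ 27, expected clicks 8 + 13 + 18 + 19 = 58.
slot 7 + slot 1 + slot 5 + slot 4: cost 4 + 11 + 4 + 3 = 22 ≤ 27, expected clicks 8 + 18 + 13 + 19 = 58.
The maximum expected clicks is 58; one optimal choice is slot 7, slot 5, slot 2, and slot 4.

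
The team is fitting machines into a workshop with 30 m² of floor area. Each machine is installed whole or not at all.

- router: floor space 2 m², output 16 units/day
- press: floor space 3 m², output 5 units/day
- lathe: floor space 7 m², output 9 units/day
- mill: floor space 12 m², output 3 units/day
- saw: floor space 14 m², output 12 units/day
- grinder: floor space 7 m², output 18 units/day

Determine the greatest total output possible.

Allowing fractional choices, the relaxed optimum would be about 57.4, but machines are indivisible.
router + lathe + saw + grinder: floor space 2 + 7 + 14 + 7 = 30 ≤ 30, output 16 + 9 + 12 + 18 = 55.
router + press + saw + grinder: floor space 2 + 3 + 14 + 7 = 26 ≤ 30, output 16 + 5 + 12 + 18 = 51.
Best is router, lathe, saw, and grinder with total output 55.

55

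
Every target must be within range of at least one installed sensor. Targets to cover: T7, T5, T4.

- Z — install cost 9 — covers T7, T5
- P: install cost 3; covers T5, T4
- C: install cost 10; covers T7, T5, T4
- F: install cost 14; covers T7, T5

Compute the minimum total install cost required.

The greedy cost-per-new-target heuristic would pick P and Z for 12, but a cheaper cover exists.
C alone covers T7, T5, T4 — every target.
Total install cost: 10.
No cover costs less than 10.

10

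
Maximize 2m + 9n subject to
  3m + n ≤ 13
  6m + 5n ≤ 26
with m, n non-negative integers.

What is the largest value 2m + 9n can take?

(m,n)=(0,5) is feasible, giving 45.
(m,n)=(1,4) is feasible, giving 38.
(m,n)=(0,4) is feasible, giving 36.
The best lattice point is (0,5), giving 45.

45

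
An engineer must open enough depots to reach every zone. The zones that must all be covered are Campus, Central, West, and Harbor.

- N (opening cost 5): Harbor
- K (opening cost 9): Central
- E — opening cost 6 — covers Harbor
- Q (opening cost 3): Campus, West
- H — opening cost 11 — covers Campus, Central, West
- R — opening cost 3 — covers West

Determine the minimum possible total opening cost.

The greedy cost-per-new-zone heuristic would pick Q, N, and K for 17, but a cheaper cover exists.
Choose N and H: together they cover Campus, Central, West, Harbor — every zone.
Total opening cost: 5 + 11 = 16.
No cover costs less than 16.

16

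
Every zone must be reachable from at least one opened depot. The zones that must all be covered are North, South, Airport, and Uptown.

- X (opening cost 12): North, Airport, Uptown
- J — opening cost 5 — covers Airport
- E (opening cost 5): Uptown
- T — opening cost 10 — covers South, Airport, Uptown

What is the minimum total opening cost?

22

Choose X and T: together they cover North, South, Airport, Uptown — every zone.
Total opening cost: 12 + 10 = 22.
No cover costs less than 22.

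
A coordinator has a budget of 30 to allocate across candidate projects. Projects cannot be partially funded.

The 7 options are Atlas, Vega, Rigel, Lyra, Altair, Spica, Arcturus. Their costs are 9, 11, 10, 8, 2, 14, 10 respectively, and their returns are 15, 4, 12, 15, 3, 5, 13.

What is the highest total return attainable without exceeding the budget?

46

Atlas + Lyra + Altair + Arcturus: cost 9 + 8 + 2 + 10 = 29 ≤ 30, return 15 + 15 + 3 + 13 = 46.
Atlas + Lyra + Arcturus: cost 9 + 8 + 10 = 27 ≤ 30, return 15 + 15 + 13 = 43.
Atlas + Rigel + Lyra + Altair: cost 9 + 10 + 8 + 2 = 29 ≤ 30, return 15 + 12 + 15 + 3 = 45.
Best is Atlas, Lyra, Altair, and Arcturus with total return 46.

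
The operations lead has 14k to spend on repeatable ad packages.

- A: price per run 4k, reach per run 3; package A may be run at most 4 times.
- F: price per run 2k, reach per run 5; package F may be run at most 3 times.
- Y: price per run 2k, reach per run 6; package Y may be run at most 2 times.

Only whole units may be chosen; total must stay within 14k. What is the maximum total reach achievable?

30

This is a bounded integer knapsack.
3×F and 2×Y: price 10 ≤ 14, reach 3·5 + 2·6 = 27.
1×A, 3×F, and 2×Y: price 14 ≤ 14, reach 1·3 + 3·5 + 2·6 = 30.
Best is 30.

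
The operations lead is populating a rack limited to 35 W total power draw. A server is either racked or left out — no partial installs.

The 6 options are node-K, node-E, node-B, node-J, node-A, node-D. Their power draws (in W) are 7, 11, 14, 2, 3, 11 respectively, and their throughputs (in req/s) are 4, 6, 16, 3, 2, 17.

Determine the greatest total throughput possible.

node-K + node-B + node-J + node-D: power draw 7 + 14 + 2 + 11 = 34 ≤ 35, throughput 4 + 16 + 3 + 17 = 40.
node-K + node-B + node-A + node-D: power draw 7 + 14 + 3 + 11 = 35 ≤ 35, throughput 4 + 16 + 2 + 17 = 39.
node-B + node-J + node-A + node-D: power draw 14 + 2 + 3 + 11 = 30 ≤ 35, throughput 16 + 3 + 2 + 17 = 38.
Best is node-K, node-B, node-J, and node-D with total throughput 40.

40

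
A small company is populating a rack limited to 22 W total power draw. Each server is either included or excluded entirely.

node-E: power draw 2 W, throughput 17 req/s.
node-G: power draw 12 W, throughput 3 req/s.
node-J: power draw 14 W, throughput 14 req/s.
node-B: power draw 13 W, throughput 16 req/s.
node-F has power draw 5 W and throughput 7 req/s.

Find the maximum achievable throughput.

node-E + node-J + node-F: power draw 2 + 14 + 5 = 21 ≤ 22, throughput 17 + 14 + 7 = 38.
node-E + node-B: power draw 2 + 13 = 15 ≤ 22, throughput 17 + 16 = 33.
node-E + node-B + node-F: power draw 2 + 13 + 5 = 20 ≤ 22, throughput 17 + 16 + 7 = 40.
Best is node-E, node-B, and node-F with total throughput 40.

40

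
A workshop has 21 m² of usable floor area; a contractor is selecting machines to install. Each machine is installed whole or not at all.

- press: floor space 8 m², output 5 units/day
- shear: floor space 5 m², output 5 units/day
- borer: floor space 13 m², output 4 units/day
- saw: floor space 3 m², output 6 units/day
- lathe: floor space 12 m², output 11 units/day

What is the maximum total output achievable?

22

This is an integer program with binary decision variables.
Allowing fractional choices, the relaxed optimum would be about 22.6, but machines are indivisible.
press + shear + saw: floor space 8 + 5 + 3 = 16 ≤ 21, output 5 + 5 + 6 = 16.
shear + saw + lathe: floor space 5 + 3 + 12 = 20 ≤ 21, output 5 + 6 + 11 = 22.
saw + lathe: floor space 3 + 12 = 15 ≤ 21, output 6 + 11 = 17.
Best is shear, saw, and lathe with total output 22.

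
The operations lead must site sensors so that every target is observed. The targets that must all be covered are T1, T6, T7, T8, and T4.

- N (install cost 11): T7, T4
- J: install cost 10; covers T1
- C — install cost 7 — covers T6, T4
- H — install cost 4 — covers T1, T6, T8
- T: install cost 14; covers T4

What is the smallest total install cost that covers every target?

15

Choose N and H: together they cover T1, T6, T7, T8, T4 — every target.
Total install cost: 11 + 4 = 15.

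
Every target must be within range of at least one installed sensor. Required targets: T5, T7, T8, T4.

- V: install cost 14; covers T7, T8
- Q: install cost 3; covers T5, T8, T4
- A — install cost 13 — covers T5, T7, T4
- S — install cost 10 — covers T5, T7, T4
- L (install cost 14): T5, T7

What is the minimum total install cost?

13

This is a weighted set-cover instance.
Choose Q and S: together they cover T5, T7, T8, T4 — every target.
Total install cost: 3 + 10 = 13.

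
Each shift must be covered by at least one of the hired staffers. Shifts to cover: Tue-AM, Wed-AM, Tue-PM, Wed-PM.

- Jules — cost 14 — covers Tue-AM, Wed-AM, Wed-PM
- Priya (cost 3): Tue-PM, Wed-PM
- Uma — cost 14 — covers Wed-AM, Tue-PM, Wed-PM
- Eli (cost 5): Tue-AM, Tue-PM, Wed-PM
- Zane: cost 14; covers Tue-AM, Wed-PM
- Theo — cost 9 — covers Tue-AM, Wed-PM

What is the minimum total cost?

17

The greedy cost-per-new-shift heuristic would pick Priya, Eli, and Jules for 22, but a cheaper cover exists.
Choose Jules and Priya: together they cover Tue-AM, Wed-AM, Tue-PM, Wed-PM — every shift.
Total cost: 14 + 3 = 17.
No cover costs less than 17.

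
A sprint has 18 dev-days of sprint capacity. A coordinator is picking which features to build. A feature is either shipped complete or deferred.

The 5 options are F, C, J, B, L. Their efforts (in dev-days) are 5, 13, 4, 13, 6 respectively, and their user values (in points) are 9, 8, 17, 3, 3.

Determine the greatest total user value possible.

This is an integer program with binary decision variables.
Allowing fractional choices, the relaxed optimum would be about 31.5, but features are indivisible.
F + J: effort 5 + 4 = 9 ≤ 18, user value 9 + 17 = 26.
F + J + L: effort 5 + 4 + 6 = 15 ≤ 18, user value 9 + 17 + 3 = 29.
C + J: effort 13 + 4 = 17 ≤ 18, user value 8 + 17 = 25.
Best is F, J, and L with total user value 29.

29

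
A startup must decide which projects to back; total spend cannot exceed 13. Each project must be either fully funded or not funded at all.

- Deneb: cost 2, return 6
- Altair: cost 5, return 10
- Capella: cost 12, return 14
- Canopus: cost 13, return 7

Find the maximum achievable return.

16

Allowing fractional choices, the relaxed optimum would be about 23.0, but projects are indivisible.
Altair: cost 5 ≤ 13, return 10.
Deneb + Altair: cost 2 + 5 = 7 ≤ 13, return 6 + 10 = 16.
Capella: cost 12 ≤ 13, return 14.
Best is Deneb and Altair with total return 16.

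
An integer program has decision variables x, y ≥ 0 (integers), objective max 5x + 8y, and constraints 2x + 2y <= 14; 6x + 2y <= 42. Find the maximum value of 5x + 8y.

56

(x,y)=(0,7): 2·0+2·7=14≤14, 6·0+2·7=14≤42, objective 56.
(x,y)=(1,6): 2·1+2·6=14≤14, 6·1+2·6=18≤42, objective 53.
(x,y)=(0,6): 2·0+2·6=12≤14, 6·0+2·6=12≤42, objective 48.
The best lattice point is (0,7), giving 56.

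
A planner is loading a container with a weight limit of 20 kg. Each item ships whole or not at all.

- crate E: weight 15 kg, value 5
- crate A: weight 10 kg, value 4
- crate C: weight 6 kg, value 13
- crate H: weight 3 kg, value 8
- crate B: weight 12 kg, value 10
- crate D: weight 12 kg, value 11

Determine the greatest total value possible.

This is a 0-1 knapsack instance.
crate A + crate C + crate H: weight 10 + 6 + 3 = 19 ≤ 20, value 4 + 13 + 8 = 25.
crate C + crate D: weight 6 + 12 = 18 ≤ 20, value 13 + 11 = 24.
Best is crate A, crate C, and crate H with total value 25.

25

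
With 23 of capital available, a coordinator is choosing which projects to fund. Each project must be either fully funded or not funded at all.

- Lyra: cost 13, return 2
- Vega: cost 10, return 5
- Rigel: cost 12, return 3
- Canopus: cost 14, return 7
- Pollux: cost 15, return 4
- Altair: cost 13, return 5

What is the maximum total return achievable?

10

This is a 0-1 knapsack instance.
Canopus: cost 14 ≤ 23, return 7.
Vega + Altair: cost 10 + 13 = 23 ≤ 23, return 5 + 5 = 10.
Vega + Rigel: cost 10 + 12 = 22 ≤ 23, return 5 + 3 = 8.
Best is Vega and Altair with total return 10.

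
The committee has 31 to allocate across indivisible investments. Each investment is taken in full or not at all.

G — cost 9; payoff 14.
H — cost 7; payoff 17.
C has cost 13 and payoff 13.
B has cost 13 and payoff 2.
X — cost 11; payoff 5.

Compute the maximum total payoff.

44

This is a 0-1 knapsack instance.
Allowing fractional choices, the relaxed optimum would be about 44.9, but investments are indivisible.
G + H + X: cost 9 + 7 + 11 = 27 ≤ 31, payoff 14 + 17 + 5 = 36.
H + C + X: cost 7 + 13 + 11 = 31 ≤ 31, payoff 17 + 13 + 5 = 35.
G + H + C: cost 9 + 7 + 13 = 29 ≤ 31, payoff 14 + 17 + 13 = 44.
Best is G, H, and C with total payoff 44.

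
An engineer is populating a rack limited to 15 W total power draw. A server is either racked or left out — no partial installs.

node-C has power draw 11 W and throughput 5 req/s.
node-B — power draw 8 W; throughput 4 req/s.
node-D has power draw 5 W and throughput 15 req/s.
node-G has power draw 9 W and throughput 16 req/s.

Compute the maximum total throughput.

31

Treat it as a binary knapsack problem.
Take node-D and node-G: power draw 5 + 9 = 14 ≤ 15, throughput 15 + 16 = 31.
No other feasible combination does better.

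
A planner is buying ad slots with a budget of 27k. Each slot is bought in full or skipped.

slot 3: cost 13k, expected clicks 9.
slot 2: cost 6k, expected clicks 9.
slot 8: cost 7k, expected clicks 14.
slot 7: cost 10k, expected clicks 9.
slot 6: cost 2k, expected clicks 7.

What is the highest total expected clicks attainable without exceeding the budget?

39

Treat it as a binary knapsack problem.
Take slot 2, slot 8, slot 7, and slot 6: cost 6 + 7 + 10 + 2 = 25 ≤ 27, expected clicks 9 + 14 + 9 + 7 = 39.
No other feasible combination does better.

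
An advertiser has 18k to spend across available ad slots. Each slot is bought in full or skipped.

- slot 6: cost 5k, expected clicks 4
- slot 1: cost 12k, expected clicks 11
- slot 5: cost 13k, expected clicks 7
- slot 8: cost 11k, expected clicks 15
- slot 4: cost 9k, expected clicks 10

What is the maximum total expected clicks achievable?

19

This is a 0-1 knapsack instance.
Allowing fractional choices, the relaxed optimum would be about 22.8, but ad slots are indivisible.
slot 6 + slot 8: cost 5 + 11 = 16 ≤ 18, expected clicks 4 + 15 = 19.
slot 8: cost 11 ≤ 18, expected clicks 15.
Best is slot 6 and slot 8 with total expected clicks 19.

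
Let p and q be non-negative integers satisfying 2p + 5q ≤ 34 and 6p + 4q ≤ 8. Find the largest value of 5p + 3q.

(p,q)=(0,2): 2·0+5·2=10≤34, 6·0+4·2=8≤8, objective 6.
(p,q)=(1,0): 2·1+5·0=2≤34, 6·1+4·0=6≤8, objective 5.
(p,q)=(0,1): 2·0+5·1=5≤34, 6·0+4·1=4≤8, objective 3.
(p,q)=(0,0): 2·0+5·0=0≤34, 6·0+4·0=0≤8, objective 0.
The best lattice point is (0,2), giving 6.

6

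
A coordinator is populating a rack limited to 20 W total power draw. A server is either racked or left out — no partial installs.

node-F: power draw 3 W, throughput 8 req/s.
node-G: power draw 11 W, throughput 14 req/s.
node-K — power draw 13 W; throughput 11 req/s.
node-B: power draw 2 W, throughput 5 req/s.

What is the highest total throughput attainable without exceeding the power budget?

Allowing fractional choices, the relaxed optimum would be about 30.4, but servers are indivisible.
node-F + node-G: power draw 3 + 11 = 14 ≤ 20, throughput 8 + 14 = 22.
node-F + node-G + node-B: power draw 3 + 11 + 2 = 16 ≤ 20, throughput 8 + 14 + 5 = 27.
node-F + node-K + node-B: power draw 3 + 13 + 2 = 18 ≤ 20, throughput 8 + 11 + 5 = 24.
Best is node-F, node-G, and node-B with total throughput 27.

27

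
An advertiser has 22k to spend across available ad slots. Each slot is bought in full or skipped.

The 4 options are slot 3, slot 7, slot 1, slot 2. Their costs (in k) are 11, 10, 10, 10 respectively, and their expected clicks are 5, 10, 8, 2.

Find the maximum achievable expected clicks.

Allowing fractional choices, the relaxed optimum would be about 18.9, but ad slots are indivisible.
slot 3 + slot 1: cost 11 + 10 = 21 ≤ 22, expected clicks 5 + 8 = 13.
slot 3 + slot 7: cost 11 + 10 = 21 ≤ 22, expected clicks 5 + 10 = 15.
slot 7 + slot 1: cost 10 + 10 = 20 ≤ 22, expected clicks 10 + 8 = 18.
Best is slot 7 and slot 1 with total expected clicks 18.

18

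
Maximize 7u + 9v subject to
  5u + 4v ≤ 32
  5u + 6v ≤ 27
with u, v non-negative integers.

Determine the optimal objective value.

Relaxing integrality, the LP optimum is 40.50 at (u,v) = (0, 4.5), which is not an integer point.
(u,v)=(3,2): 5·3+4·2=23≤32, 5·3+6·2=27≤27, objective 39.
(u,v)=(4,1): 5·4+4·1=24≤32, 5·4+6·1=26≤27, objective 37.
(u,v)=(0,4): 5·0+4·4=16≤32, 5·0+6·4=24≤27, objective 36.
(u,v)=(1,3): 5·1+4·3=17≤32, 5·1+6·3=23≤27, objective 34.
No feasible integer point exceeds 39.

39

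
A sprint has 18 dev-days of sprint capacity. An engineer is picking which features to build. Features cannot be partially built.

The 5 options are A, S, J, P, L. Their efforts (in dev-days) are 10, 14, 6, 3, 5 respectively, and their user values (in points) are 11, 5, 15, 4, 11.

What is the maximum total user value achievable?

Allowing fractional choices, the relaxed optimum would be about 34.4, but features are indivisible.
J + P + L: effort 6 + 3 + 5 = 14 ≤ 18, user value 15 + 4 + 11 = 30.
A + J: effort 10 + 6 = 16 ≤ 18, user value 11 + 15 = 26.
J + L: effort 6 + 5 = 11 ≤ 18, user value 15 + 11 = 26.
Best is J, P, and L with total user value 30.

30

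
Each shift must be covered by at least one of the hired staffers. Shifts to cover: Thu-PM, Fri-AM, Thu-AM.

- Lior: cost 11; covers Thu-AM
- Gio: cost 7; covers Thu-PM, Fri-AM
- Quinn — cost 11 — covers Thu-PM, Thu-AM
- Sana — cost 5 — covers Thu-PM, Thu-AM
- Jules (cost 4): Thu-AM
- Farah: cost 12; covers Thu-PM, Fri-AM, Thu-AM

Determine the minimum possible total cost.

Choose Gio and Jules: together they cover Thu-PM, Fri-AM, Thu-AM — every shift.
Total cost: 7 + 4 = 11.

11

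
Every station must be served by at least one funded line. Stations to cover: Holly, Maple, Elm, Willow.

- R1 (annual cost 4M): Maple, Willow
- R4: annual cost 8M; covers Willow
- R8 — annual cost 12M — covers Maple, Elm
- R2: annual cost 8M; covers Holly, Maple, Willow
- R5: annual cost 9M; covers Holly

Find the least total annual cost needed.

Choose R8 and R2: together they cover Holly, Maple, Elm, Willow — every station.
Total annual cost: 12 + 8 = 20.

20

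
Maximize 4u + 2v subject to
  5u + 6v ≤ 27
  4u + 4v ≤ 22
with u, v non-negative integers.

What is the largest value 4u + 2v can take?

(u,v)=(5,0): 5·5+6·0=25≤27, 4·5+4·0=20≤22, objective 20.
(u,v)=(4,1): 5·4+6·1=26≤27, 4·4+4·1=20≤22, objective 18.
(u,v)=(4,0): 5·4+6·0=20≤27, 4·4+4·0=16≤22, objective 16.
The best lattice point is (5,0), giving 20.

20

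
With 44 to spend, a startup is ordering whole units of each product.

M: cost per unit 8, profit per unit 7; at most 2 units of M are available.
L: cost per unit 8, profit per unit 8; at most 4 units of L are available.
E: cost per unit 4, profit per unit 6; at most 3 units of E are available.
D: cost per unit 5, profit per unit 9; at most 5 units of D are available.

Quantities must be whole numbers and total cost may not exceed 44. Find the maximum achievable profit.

65

2×L, 2×E, and 4×D: cost 44 ≤ 44, profit 2·8 + 2·6 + 4·9 = 64.
1×L, 2×E, and 5×D: cost 41 ≤ 44, profit 1·8 + 2·6 + 5·9 = 65.
Best is 65.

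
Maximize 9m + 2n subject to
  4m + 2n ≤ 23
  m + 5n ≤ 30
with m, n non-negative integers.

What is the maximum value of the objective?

47

Relaxing integrality, the LP optimum is 51.75 at (m,n) = (5.75, 0), which is not an integer point.
(m,n)=(5,1): 4·5+2·1=22≤23, 1·5+5·1=10≤30, objective 47.
(m,n)=(5,0): 4·5+2·0=20≤23, 1·5+5·0=5≤30, objective 45.
(m,n)=(4,2): 4·4+2·2=20≤23, 1·4+5·2=14≤30, objective 40.
No feasible integer point exceeds 47.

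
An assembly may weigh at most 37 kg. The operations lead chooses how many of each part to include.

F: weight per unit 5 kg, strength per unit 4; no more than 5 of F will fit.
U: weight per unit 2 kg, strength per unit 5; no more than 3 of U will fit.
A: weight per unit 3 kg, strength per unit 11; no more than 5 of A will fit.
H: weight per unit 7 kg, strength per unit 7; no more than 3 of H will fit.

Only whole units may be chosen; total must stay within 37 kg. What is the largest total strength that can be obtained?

Take 3×U, 5×A, and 2×H: weight 35 ≤ 37, strength 3·5 + 5·11 + 2·7 = 84.
A has the best ratio (11/3) and is taken to its limit of 5; remaining capacity is filled optimally with the others.

84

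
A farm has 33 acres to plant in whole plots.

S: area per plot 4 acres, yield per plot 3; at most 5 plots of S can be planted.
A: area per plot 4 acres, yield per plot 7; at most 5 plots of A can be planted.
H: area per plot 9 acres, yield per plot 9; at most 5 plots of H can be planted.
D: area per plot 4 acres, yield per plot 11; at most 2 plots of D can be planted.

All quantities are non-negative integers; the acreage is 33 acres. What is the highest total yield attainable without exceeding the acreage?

60

1×S, 5×A, and 2×D: area 32 ≤ 33, yield 1·3 + 5·7 + 2·11 = 60.
4×A, 1×H, and 2×D: area 33 ≤ 33, yield 4·7 + 1·9 + 2·11 = 59.
Best is 60.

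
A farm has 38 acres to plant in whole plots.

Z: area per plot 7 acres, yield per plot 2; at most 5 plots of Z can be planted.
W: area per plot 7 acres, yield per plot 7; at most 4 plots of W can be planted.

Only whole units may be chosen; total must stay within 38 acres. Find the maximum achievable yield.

30

1×Z and 4×W: area 35 ≤ 38, yield 1·2 + 4·7 = 30.
4×W: area 28 ≤ 38, yield 4·7 = 28.
Best is 30.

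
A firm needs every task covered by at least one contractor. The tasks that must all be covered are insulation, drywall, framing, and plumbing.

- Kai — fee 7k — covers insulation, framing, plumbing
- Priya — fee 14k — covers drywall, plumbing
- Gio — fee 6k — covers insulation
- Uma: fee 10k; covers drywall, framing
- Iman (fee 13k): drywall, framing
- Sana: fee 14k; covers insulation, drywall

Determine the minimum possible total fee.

Choose Kai and Uma: together they cover insulation, drywall, framing, plumbing — every task.
Total fee: 7 + 10 = 17.

17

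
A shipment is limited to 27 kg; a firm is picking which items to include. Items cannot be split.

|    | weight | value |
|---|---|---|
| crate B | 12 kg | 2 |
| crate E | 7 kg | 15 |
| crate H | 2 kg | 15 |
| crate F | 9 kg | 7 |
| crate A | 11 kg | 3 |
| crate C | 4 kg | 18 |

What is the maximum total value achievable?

55

Take crate E, crate H, crate F, and crate C: weight 7 + 2 + 9 + 4 = 22 ≤ 27, value 15 + 15 + 7 + 18 = 55.
No other feasible combination does better.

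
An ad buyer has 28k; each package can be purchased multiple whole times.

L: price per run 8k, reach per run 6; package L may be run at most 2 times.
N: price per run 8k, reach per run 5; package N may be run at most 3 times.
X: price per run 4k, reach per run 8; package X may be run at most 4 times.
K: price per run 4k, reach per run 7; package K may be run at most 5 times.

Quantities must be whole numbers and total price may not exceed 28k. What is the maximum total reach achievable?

4×X and 3×K: price 28 ≤ 28, reach 4·8 + 3·7 = 53.
3×X and 4×K: price 28 ≤ 28, reach 3·8 + 4·7 = 52.
Best is 53.

53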